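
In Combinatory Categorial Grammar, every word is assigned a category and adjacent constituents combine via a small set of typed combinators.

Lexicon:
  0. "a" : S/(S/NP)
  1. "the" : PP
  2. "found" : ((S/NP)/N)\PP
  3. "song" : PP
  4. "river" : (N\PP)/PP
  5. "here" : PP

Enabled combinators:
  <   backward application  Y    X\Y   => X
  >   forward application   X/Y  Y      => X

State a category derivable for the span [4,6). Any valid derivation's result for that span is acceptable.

[0,6] S   >
  [0,1] "a" : S/(S/NP)
  [1,6] S/NP   >
    [1,3] (S/NP)/N   <
      [1,2] "the" : PP
      [2,3] "found" : ((S/NP)/N)\PP
    [3,6] N   <
      [3,4] "song" : PP
      [4,6] N\PP   >
        [4,5] "river" : (N\PP)/PP
        [5,6] "here" : PP

N\PP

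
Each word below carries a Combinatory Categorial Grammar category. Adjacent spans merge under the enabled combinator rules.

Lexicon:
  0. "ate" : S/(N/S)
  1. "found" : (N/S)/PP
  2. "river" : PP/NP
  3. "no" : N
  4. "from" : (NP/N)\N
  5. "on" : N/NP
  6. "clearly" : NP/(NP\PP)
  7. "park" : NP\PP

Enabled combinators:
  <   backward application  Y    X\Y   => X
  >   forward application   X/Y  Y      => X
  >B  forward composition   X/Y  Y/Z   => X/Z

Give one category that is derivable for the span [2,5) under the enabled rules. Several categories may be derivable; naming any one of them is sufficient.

PP/N

[0,8] S   >
  [0,2] S/PP   >B
    [0,1] "ate" : S/(N/S)
    [1,2] "found" : (N/S)/PP
  [2,8] PP   >
    [2,5] PP/N   >B
      [2,3] "river" : PP/NP
      [3,5] NP/N   <
        [3,4] "no" : N
        [4,5] "from" : (NP/N)\N
    [5,8] N   >
      [5,6] "on" : N/NP
      [6,8] NP   >
        [6,7] "clearly" : NP/(NP\PP)
        [7,8] "park" : NP\PP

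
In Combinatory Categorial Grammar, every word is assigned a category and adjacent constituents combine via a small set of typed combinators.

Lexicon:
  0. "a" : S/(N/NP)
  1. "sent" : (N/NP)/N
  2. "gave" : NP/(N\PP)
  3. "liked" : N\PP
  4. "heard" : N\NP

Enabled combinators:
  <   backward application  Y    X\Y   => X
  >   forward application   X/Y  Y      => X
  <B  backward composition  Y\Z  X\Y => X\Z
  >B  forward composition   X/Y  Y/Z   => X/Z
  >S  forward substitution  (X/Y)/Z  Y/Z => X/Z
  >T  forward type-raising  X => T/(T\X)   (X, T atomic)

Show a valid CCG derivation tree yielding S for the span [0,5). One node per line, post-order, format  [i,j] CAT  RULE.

[0,5] S   >
  [0,2] S/N   >B
    [0,1] "a" : S/(N/NP)
    [1,2] "sent" : (N/NP)/N
  [2,5] N   <
    [2,4] NP   >
      [2,3] "gave" : NP/(N\PP)
      [3,4] "liked" : N\PP
    [4,5] "heard" : N\NP

[0,1] S/(N/NP)  lex  "a"
[1,2] (N/NP)/N  lex  "sent"
[0,2] S/N  >B  k=1
[2,3] NP/(N\PP)  lex  "gave"
[3,4] N\PP  lex  "liked"
[2,4] NP  >  k=3
[4,5] N\NP  lex  "heard"
[2,5] N  <  k=4
[0,5] S  >  k=2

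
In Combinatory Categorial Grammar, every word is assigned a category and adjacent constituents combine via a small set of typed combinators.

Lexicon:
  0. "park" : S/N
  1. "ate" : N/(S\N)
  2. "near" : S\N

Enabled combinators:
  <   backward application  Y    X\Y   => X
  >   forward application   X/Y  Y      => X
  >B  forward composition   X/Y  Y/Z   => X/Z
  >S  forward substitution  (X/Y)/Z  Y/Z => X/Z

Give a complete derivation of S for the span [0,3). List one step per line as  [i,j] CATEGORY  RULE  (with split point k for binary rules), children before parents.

[0,1] S/N  lex  "park"
[1,2] N/(S\N)  lex  "ate"
[2,3] S\N  lex  "near"
[1,3] N  >  k=2
[0,3] S  >  k=1

[0,3] S   >
  [0,1] "park" : S/N
  [1,3] N   >
    [1,2] "ate" : N/(S\N)
    [2,3] "near" : S\N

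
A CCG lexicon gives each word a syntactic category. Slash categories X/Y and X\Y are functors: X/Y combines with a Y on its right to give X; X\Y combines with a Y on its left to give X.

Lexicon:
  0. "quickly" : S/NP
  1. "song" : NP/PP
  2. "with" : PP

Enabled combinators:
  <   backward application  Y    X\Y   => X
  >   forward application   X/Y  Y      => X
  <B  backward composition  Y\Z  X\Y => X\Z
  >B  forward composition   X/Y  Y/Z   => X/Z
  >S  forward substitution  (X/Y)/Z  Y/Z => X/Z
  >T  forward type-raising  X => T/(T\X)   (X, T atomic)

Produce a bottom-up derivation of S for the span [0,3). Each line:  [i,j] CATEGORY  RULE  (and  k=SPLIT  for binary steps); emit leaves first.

[0,3] S   >
  [0,1] "quickly" : S/NP
  [1,3] NP   >
    [1,2] "song" : NP/PP
    [2,3] "with" : PP

[0,1] S/NP  lex  "quickly"
[1,2] NP/PP  lex  "song"
[2,3] PP  lex  "with"
[1,3] NP  >  k=2
[0,3] S  >  k=1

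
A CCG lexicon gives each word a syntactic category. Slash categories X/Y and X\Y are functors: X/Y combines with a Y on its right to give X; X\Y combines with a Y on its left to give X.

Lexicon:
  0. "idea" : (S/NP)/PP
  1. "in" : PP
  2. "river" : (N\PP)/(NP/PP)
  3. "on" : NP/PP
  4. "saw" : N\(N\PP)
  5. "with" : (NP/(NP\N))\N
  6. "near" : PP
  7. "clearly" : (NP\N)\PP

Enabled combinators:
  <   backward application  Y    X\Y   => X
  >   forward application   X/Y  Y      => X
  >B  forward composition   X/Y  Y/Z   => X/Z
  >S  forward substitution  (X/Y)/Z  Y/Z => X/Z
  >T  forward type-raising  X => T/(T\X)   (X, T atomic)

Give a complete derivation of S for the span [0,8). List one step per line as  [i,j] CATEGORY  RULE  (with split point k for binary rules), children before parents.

[0,8] S   >
  [0,2] S/NP   >
    [0,1] "idea" : (S/NP)/PP
    [1,2] "in" : PP
  [2,8] NP   >
    [2,6] NP/(NP\N)   <
      [2,5] N   <
        [2,4] N\PP   >
          [2,3] "river" : (N\PP)/(NP/PP)
          [3,4] "on" : NP/PP
        [4,5] "saw" : N\(N\PP)
      [5,6] "with" : (NP/(NP\N))\N
    [6,8] NP\N   <
      [6,7] "near" : PP
      [7,8] "clearly" : (NP\N)\PP

[0,1] (S/NP)/PP  lex  "idea"
[1,2] PP  lex  "in"
[0,2] S/NP  >  k=1
[2,3] (N\PP)/(NP/PP)  lex  "river"
[3,4] NP/PP  lex  "on"
[2,4] N\PP  >  k=3
[4,5] N\(N\PP)  lex  "saw"
[2,5] N  <  k=4
[5,6] (NP/(NP\N))\N  lex  "with"
[2,6] NP/(NP\N)  <  k=5
[6,7] PP  lex  "near"
[7,8] (NP\N)\PP  lex  "clearly"
[6,8] NP\N  <  k=7
[2,8] NP  >  k=6
[0,8] S  >  k=2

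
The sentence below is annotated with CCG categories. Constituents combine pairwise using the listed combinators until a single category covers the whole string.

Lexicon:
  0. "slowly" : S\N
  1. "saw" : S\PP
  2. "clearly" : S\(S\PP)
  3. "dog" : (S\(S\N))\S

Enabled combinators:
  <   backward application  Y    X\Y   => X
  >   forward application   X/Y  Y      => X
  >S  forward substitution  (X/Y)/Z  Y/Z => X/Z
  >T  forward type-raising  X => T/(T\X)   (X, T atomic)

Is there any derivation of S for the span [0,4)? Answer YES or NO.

[0,4] S   <
  [0,1] "slowly" : S\N
  [1,4] S\(S\N)   <
    [1,3] S   <
      [1,2] "saw" : S\PP
      [2,3] "clearly" : S\(S\PP)
    [3,4] "dog" : (S\(S\N))\S

YES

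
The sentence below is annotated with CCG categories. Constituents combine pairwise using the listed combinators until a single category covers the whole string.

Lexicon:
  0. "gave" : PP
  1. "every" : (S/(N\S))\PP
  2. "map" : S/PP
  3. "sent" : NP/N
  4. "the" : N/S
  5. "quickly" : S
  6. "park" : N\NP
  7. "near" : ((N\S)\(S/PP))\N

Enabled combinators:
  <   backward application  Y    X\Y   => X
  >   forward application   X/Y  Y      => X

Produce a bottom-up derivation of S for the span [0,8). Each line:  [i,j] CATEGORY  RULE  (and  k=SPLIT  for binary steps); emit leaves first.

[0,8] S   >
  [0,2] S/(N\S)   <
    [0,1] "gave" : PP
    [1,2] "every" : (S/(N\S))\PP
  [2,8] N\S   <
    [2,3] "map" : S/PP
    [3,8] (N\S)\(S/PP)   <
      [3,7] N   <
        [3,6] NP   >
          [3,4] "sent" : NP/N
          [4,6] N   >
            [4,5] "the" : N/S
            [5,6] "quickly" : S
        [6,7] "park" : N\NP
      [7,8] "near" : ((N\S)\(S/PP))\N

[0,1] PP  lex  "gave"
[1,2] (S/(N\S))\PP  lex  "every"
[0,2] S/(N\S)  <  k=1
[2,3] S/PP  lex  "map"
[3,4] NP/N  lex  "sent"
[4,5] N/S  lex  "the"
[5,6] S  lex  "quickly"
[4,6] N  >  k=5
[3,6] NP  >  k=4
[6,7] N\NP  lex  "park"
[3,7] N  <  k=6
[7,8] ((N\S)\(S/PP))\N  lex  "near"
[3,8] (N\S)\(S/PP)  <  k=7
[2,8] N\S  <  k=3
[0,8] S  >  k=2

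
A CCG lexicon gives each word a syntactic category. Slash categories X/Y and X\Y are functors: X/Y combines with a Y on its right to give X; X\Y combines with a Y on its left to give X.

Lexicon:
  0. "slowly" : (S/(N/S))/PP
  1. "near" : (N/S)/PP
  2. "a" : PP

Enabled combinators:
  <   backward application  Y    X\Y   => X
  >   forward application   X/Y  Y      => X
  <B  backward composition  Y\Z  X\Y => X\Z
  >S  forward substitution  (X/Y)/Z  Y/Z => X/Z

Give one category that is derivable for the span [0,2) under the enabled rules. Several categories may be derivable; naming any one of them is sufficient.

[0,3] S   >
  [0,2] S/PP   >S
    [0,1] "slowly" : (S/(N/S))/PP
    [1,2] "near" : (N/S)/PP
  [2,3] "a" : PP

S/PP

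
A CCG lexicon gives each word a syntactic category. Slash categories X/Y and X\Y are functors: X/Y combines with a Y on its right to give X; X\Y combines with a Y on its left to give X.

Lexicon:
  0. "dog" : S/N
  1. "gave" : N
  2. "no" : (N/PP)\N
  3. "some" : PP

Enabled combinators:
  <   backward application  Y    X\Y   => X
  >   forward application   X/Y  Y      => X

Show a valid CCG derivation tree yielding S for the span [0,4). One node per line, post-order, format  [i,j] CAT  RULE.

[0,1] S/N  lex  "dog"
[1,2] N  lex  "gave"
[2,3] (N/PP)\N  lex  "no"
[1,3] N/PP  <  k=2
[3,4] PP  lex  "some"
[1,4] N  >  k=3
[0,4] S  >  k=1

[0,4] S   >
  [0,1] "dog" : S/N
  [1,4] N   >
    [1,3] N/PP   <
      [1,2] "gave" : N
      [2,3] "no" : (N/PP)\N
    [3,4] "some" : PP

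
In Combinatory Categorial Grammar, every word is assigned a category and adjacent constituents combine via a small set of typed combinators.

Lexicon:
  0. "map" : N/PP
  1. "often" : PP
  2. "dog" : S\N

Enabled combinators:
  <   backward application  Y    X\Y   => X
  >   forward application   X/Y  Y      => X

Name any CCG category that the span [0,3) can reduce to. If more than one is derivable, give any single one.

S

[0,3] S   <
  [0,2] N   >
    [0,1] "map" : N/PP
    [1,2] "often" : PP
  [2,3] "dog" : S\N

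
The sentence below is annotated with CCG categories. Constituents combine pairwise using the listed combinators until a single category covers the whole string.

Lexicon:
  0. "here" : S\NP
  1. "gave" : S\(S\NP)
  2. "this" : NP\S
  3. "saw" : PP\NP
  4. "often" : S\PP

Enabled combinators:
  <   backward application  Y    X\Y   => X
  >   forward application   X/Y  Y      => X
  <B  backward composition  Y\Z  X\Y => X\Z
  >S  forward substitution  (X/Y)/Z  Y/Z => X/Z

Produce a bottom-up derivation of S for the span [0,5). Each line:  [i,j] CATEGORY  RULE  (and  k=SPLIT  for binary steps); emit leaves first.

[0,1] S\NP  lex  "here"
[1,2] S\(S\NP)  lex  "gave"
[0,2] S  <  k=1
[2,3] NP\S  lex  "this"
[0,3] NP  <  k=2
[3,4] PP\NP  lex  "saw"
[4,5] S\PP  lex  "often"
[3,5] S\NP  <B  k=4
[0,5] S  <  k=3

[0,5] S   <
  [0,3] NP   <
    [0,2] S   <
      [0,1] "here" : S\NP
      [1,2] "gave" : S\(S\NP)
    [2,3] "this" : NP\S
  [3,5] S\NP   <B
    [3,4] "saw" : PP\NP
    [4,5] "often" : S\PP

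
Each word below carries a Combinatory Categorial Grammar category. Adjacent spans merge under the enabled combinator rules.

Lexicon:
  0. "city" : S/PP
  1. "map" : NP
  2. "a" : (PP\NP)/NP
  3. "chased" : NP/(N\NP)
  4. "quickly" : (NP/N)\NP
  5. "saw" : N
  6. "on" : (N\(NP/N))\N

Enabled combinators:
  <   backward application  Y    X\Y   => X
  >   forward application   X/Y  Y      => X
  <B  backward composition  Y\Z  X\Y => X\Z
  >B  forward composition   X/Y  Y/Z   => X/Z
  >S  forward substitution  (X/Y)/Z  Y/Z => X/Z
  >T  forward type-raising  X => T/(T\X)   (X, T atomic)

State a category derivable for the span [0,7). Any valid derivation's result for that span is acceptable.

S

[0,7] S   >
  [0,1] "city" : S/PP
  [1,7] PP   <
    [1,2] "map" : NP
    [2,7] PP\NP   >
      [2,3] "a" : (PP\NP)/NP
      [3,7] NP   >
        [3,4] "chased" : NP/(N\NP)
        [4,7] N\NP   <B
          [4,5] "quickly" : (NP/N)\NP
          [5,7] N\(NP/N)   <
            [5,6] "saw" : N
            [6,7] "on" : (N\(NP/N))\N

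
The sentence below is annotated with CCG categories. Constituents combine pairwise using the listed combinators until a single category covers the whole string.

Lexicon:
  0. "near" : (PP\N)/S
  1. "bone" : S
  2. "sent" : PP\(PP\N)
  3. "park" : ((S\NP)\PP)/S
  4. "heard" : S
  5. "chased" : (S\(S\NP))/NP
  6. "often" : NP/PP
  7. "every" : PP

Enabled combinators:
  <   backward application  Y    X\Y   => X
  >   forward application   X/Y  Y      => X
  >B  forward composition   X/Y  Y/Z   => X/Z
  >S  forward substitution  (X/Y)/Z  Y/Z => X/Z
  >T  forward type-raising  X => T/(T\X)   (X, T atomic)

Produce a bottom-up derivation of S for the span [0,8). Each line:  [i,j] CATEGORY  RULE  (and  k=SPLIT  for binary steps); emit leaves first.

[0,8] S   <
  [0,5] S\NP   <
    [0,3] PP   <
      [0,2] PP\N   >
        [0,1] "near" : (PP\N)/S
        [1,2] "bone" : S
      [2,3] "sent" : PP\(PP\N)
    [3,5] (S\NP)\PP   >
      [3,4] "park" : ((S\NP)\PP)/S
      [4,5] "heard" : S
  [5,8] S\(S\NP)   >
    [5,6] "chased" : (S\(S\NP))/NP
    [6,8] NP   >
      [6,7] "often" : NP/PP
      [7,8] "every" : PP

[0,1] (PP\N)/S  lex  "near"
[1,2] S  lex  "bone"
[0,2] PP\N  >  k=1
[2,3] PP\(PP\N)  lex  "sent"
[0,3] PP  <  k=2
[3,4] ((S\NP)\PP)/S  lex  "park"
[4,5] S  lex  "heard"
[3,5] (S\NP)\PP  >  k=4
[0,5] S\NP  <  k=3
[5,6] (S\(S\NP))/NP  lex  "chased"
[6,7] NP/PP  lex  "often"
[7,8] PP  lex  "every"
[6,8] NP  >  k=7
[5,8] S\(S\NP)  >  k=6
[0,8] S  <  k=5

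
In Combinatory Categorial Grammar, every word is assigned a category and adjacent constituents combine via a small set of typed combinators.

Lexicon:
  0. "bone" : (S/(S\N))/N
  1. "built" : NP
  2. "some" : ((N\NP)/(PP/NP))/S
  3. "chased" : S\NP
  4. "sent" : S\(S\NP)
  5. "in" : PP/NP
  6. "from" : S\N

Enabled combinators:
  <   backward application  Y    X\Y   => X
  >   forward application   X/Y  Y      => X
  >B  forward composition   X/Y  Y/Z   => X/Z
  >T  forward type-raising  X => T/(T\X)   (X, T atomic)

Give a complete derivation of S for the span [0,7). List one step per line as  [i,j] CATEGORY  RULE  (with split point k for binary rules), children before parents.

[0,1] (S/(S\N))/N  lex  "bone"
[1,2] NP  lex  "built"
[2,3] ((N\NP)/(PP/NP))/S  lex  "some"
[3,4] S\NP  lex  "chased"
[4,5] S\(S\NP)  lex  "sent"
[3,5] S  <  k=4
[2,5] (N\NP)/(PP/NP)  >  k=3
[5,6] PP/NP  lex  "in"
[2,6] N\NP  >  k=5
[1,6] N  <  k=2
[0,6] S/(S\N)  >  k=1
[6,7] S\N  lex  "from"
[0,7] S  >  k=6

[0,7] S   >
  [0,6] S/(S\N)   >
    [0,1] "bone" : (S/(S\N))/N
    [1,6] N   <
      [1,2] "built" : NP
      [2,6] N\NP   >
        [2,5] (N\NP)/(PP/NP)   >
          [2,3] "some" : ((N\NP)/(PP/NP))/S
          [3,5] S   <
            [3,4] "chased" : S\NP
            [4,5] "sent" : S\(S\NP)
        [5,6] "in" : PP/NP
  [6,7] "from" : S\N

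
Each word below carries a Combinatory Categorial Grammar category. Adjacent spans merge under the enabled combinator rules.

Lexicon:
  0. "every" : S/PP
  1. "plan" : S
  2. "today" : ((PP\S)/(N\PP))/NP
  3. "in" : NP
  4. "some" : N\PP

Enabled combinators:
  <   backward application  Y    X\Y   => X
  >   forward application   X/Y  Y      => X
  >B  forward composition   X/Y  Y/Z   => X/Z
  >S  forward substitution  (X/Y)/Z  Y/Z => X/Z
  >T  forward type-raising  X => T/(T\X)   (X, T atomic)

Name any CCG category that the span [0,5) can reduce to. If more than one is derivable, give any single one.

[0,5] S   >
  [0,1] "every" : S/PP
  [1,5] PP   <
    [1,2] "plan" : S
    [2,5] PP\S   >
      [2,4] (PP\S)/(N\PP)   >
        [2,3] "today" : ((PP\S)/(N\PP))/NP
        [3,4] "in" : NP
      [4,5] "some" : N\PP

S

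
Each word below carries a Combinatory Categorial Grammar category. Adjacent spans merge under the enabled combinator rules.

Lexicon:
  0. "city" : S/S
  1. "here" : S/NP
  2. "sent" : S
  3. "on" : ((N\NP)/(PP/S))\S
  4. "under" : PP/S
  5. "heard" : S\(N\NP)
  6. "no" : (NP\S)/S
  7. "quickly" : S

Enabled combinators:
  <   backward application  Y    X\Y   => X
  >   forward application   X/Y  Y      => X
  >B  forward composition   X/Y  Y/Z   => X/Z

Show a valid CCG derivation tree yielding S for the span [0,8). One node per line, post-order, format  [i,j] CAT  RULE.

[0,1] S/S  lex  "city"
[1,2] S/NP  lex  "here"
[0,2] S/NP  >B  k=1
[2,3] S  lex  "sent"
[3,4] ((N\NP)/(PP/S))\S  lex  "on"
[2,4] (N\NP)/(PP/S)  <  k=3
[4,5] PP/S  lex  "under"
[2,5] N\NP  >  k=4
[5,6] S\(N\NP)  lex  "heard"
[2,6] S  <  k=5
[6,7] (NP\S)/S  lex  "no"
[7,8] S  lex  "quickly"
[6,8] NP\S  >  k=7
[2,8] NP  <  k=6
[0,8] S  >  k=2

[0,8] S   >
  [0,2] S/NP   >B
    [0,1] "city" : S/S
    [1,2] "here" : S/NP
  [2,8] NP   <
    [2,6] S   <
      [2,5] N\NP   >
        [2,4] (N\NP)/(PP/S)   <
          [2,3] "sent" : S
          [3,4] "on" : ((N\NP)/(PP/S))\S
        [4,5] "under" : PP/S
      [5,6] "heard" : S\(N\NP)
    [6,8] NP\S   >
      [6,7] "no" : (NP\S)/S
      [7,8] "quickly" : S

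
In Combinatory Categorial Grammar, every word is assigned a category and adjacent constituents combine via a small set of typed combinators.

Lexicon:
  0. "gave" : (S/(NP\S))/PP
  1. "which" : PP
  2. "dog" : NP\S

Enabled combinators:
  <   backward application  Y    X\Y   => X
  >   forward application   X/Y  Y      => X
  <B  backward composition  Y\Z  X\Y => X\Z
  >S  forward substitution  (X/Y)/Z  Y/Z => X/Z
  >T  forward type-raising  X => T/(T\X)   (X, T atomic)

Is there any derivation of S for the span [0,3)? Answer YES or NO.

YES

[0,3] S   >
  [0,2] S/(NP\S)   >
    [0,1] "gave" : (S/(NP\S))/PP
    [1,2] "which" : PP
  [2,3] "dog" : NP\S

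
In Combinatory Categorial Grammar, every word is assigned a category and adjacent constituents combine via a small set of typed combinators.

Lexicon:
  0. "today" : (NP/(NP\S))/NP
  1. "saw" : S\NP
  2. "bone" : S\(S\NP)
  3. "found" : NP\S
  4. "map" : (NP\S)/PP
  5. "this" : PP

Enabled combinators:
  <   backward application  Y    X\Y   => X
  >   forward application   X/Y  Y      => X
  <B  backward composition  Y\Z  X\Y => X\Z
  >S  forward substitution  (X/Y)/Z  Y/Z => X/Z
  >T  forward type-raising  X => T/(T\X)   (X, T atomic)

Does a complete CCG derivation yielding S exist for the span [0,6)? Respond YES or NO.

(NP/(NP\S))/NP S\NP S\(S\NP) NP\S (NP\S)/PP PP
CKY chart[0,6] = {N/(N\NP), NP, NP/(NP\NP), PP/(PP\NP), S/(S\NP)}; S ∉ chart

NO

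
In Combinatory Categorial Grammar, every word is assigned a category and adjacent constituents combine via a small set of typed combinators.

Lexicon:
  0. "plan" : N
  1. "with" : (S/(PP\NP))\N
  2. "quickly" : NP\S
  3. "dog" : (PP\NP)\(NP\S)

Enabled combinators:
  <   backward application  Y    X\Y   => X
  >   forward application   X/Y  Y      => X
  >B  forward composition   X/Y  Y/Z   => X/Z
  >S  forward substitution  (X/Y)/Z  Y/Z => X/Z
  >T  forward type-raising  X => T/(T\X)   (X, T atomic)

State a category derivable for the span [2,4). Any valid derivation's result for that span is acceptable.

[0,4] S   >
  [0,2] S/(PP\NP)   <
    [0,1] "plan" : N
    [1,2] "with" : (S/(PP\NP))\N
  [2,4] PP\NP   <
    [2,3] "quickly" : NP\S
    [3,4] "dog" : (PP\NP)\(NP\S)

PP\NP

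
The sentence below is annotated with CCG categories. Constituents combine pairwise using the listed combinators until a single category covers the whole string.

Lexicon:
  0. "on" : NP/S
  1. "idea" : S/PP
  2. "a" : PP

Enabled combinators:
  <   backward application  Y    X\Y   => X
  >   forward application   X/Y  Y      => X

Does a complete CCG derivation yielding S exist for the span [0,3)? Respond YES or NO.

NP/S S/PP PP
CKY chart[0,3] = {NP}; S ∉ chart

NO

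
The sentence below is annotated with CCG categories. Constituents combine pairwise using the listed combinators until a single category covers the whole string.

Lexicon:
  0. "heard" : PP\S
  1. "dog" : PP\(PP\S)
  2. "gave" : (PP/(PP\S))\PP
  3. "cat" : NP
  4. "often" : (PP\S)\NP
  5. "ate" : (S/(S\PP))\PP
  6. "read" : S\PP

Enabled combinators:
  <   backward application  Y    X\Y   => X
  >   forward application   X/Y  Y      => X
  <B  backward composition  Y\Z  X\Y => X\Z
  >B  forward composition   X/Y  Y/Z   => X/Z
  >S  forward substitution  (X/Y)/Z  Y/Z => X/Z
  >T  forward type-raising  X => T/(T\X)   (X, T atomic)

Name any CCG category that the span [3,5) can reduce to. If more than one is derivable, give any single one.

PP\S

[0,7] S   >
  [0,6] S/(S\PP)   <
    [0,5] PP   >
      [0,3] PP/(PP\S)   <
        [0,2] PP   <
          [0,1] "heard" : PP\S
          [1,2] "dog" : PP\(PP\S)
        [2,3] "gave" : (PP/(PP\S))\PP
      [3,5] PP\S   <
        [3,4] "cat" : NP
        [4,5] "often" : (PP\S)\NP
    [5,6] "ate" : (S/(S\PP))\PP
  [6,7] "read" : S\PP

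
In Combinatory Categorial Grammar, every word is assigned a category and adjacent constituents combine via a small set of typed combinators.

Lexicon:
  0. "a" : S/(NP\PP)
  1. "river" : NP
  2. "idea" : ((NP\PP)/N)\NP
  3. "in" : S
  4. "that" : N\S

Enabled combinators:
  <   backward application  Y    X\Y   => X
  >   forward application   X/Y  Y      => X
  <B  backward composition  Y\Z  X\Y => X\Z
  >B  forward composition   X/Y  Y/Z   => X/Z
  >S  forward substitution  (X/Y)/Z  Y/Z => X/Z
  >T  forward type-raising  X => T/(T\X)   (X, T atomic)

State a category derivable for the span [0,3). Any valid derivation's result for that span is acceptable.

S/N

[0,5] S   >
  [0,3] S/N   >B
    [0,1] "a" : S/(NP\PP)
    [1,3] (NP\PP)/N   <
      [1,2] "river" : NP
      [2,3] "idea" : ((NP\PP)/N)\NP
  [3,5] N   >
    [3,4] N/(N\S)   >T
      [3,4] "in" : S
    [4,5] "that" : N\S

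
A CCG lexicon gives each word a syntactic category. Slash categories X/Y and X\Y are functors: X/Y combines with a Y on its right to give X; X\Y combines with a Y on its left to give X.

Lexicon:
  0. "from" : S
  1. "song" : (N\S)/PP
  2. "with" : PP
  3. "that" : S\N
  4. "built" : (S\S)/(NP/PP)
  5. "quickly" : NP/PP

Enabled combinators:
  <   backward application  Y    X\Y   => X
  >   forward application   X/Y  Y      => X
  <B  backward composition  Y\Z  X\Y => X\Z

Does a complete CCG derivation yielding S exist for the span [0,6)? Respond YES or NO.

YES

[0,6] S   <
  [0,3] N   <
    [0,1] "from" : S
    [1,3] N\S   >
      [1,2] "song" : (N\S)/PP
      [2,3] "with" : PP
  [3,6] S\N   <B
    [3,4] "that" : S\N
    [4,6] S\S   >
      [4,5] "built" : (S\S)/(NP/PP)
      [5,6] "quickly" : NP/PP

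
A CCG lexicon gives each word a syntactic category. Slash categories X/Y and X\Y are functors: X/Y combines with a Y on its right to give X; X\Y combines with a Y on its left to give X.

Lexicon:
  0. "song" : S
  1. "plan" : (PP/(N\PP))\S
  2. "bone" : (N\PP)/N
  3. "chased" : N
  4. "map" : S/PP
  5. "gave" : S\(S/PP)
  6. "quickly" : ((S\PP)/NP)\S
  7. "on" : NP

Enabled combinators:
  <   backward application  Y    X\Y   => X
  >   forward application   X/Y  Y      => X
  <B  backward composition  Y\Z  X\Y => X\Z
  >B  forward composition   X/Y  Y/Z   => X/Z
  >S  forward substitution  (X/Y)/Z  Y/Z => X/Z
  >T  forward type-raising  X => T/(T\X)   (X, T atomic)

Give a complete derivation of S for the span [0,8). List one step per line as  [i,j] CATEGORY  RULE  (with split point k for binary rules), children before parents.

[0,8] S   <
  [0,4] PP   >
    [0,2] PP/(N\PP)   <
      [0,1] "song" : S
      [1,2] "plan" : (PP/(N\PP))\S
    [2,4] N\PP   >
      [2,3] "bone" : (N\PP)/N
      [3,4] "chased" : N
  [4,8] S\PP   >
    [4,7] (S\PP)/NP   <
      [4,6] S   <
        [4,5] "map" : S/PP
        [5,6] "gave" : S\(S/PP)
      [6,7] "quickly" : ((S\PP)/NP)\S
    [7,8] "on" : NP

[0,1] S  lex  "song"
[1,2] (PP/(N\PP))\S  lex  "plan"
[0,2] PP/(N\PP)  <  k=1
[2,3] (N\PP)/N  lex  "bone"
[3,4] N  lex  "chased"
[2,4] N\PP  >  k=3
[0,4] PP  >  k=2
[4,5] S/PP  lex  "map"
[5,6] S\(S/PP)  lex  "gave"
[4,6] S  <  k=5
[6,7] ((S\PP)/NP)\S  lex  "quickly"
[4,7] (S\PP)/NP  <  k=6
[7,8] NP  lex  "on"
[4,8] S\PP  >  k=7
[0,8] S  <  k=4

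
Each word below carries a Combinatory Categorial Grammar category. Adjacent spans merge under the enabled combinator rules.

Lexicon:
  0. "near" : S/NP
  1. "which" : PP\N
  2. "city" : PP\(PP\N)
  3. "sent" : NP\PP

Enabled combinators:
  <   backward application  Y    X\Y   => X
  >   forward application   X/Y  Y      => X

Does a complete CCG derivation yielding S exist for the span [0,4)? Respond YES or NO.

YES

[0,4] S   >
  [0,1] "near" : S/NP
  [1,4] NP   <
    [1,3] PP   <
      [1,2] "which" : PP\N
      [2,3] "city" : PP\(PP\N)
    [3,4] "sent" : NP\PP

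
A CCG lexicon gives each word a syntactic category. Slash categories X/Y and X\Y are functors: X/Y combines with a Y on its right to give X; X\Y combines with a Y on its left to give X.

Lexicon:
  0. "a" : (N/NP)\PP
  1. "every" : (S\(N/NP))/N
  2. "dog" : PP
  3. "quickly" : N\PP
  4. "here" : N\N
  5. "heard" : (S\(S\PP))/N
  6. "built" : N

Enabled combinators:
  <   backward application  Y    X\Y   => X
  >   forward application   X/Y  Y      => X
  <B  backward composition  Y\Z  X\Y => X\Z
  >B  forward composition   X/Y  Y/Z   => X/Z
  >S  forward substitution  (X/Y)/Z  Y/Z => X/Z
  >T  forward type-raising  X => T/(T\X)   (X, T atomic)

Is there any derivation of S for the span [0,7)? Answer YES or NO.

[0,7] S   <
  [0,5] S\PP   <B
    [0,1] "a" : (N/NP)\PP
    [1,5] S\(N/NP)   >
      [1,2] "every" : (S\(N/NP))/N
      [2,5] N   <
        [2,3] "dog" : PP
        [3,5] N\PP   <B
          [3,4] "quickly" : N\PP
          [4,5] "here" : N\N
  [5,7] S\(S\PP)   >
    [5,6] "heard" : (S\(S\PP))/N
    [6,7] "built" : N

YES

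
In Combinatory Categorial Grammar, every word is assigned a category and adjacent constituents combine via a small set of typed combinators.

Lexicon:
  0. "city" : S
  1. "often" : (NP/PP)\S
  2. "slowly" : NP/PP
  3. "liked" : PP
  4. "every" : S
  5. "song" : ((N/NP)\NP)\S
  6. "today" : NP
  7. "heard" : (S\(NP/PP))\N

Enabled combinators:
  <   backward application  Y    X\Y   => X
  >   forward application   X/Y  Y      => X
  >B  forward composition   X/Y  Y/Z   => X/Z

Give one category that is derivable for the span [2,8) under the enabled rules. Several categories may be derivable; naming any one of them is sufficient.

[0,8] S   <
  [0,2] NP/PP   <
    [0,1] "city" : S
    [1,2] "often" : (NP/PP)\S
  [2,8] S\(NP/PP)   <
    [2,7] N   >
      [2,6] N/NP   <
        [2,4] NP   >
          [2,3] "slowly" : NP/PP
          [3,4] "liked" : PP
        [4,6] (N/NP)\NP   <
          [4,5] "every" : S
          [5,6] "song" : ((N/NP)\NP)\S
      [6,7] "today" : NP
    [7,8] "heard" : (S\(NP/PP))\N

S\(NP/PP)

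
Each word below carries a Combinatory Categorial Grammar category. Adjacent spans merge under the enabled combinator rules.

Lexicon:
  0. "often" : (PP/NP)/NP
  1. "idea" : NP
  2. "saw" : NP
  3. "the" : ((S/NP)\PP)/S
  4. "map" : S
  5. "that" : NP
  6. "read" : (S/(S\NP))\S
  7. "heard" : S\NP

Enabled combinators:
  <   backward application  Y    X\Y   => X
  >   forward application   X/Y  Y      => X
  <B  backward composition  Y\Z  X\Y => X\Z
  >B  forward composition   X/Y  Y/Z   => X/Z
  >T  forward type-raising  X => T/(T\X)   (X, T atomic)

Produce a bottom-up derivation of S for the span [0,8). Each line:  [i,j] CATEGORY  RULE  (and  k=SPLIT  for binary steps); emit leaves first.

[0,1] (PP/NP)/NP  lex  "often"
[1,2] NP  lex  "idea"
[0,2] PP/NP  >  k=1
[2,3] NP  lex  "saw"
[0,3] PP  >  k=2
[3,4] ((S/NP)\PP)/S  lex  "the"
[4,5] S  lex  "map"
[3,5] (S/NP)\PP  >  k=4
[0,5] S/NP  <  k=3
[5,6] NP  lex  "that"
[0,6] S  >  k=5
[6,7] (S/(S\NP))\S  lex  "read"
[0,7] S/(S\NP)  <  k=6
[7,8] S\NP  lex  "heard"
[0,8] S  >  k=7

[0,8] S   >
  [0,7] S/(S\NP)   <
    [0,6] S   >
      [0,5] S/NP   <
        [0,3] PP   >
          [0,2] PP/NP   >
            [0,1] "often" : (PP/NP)/NP
            [1,2] "idea" : NP
          [2,3] "saw" : NP
        [3,5] (S/NP)\PP   >
          [3,4] "the" : ((S/NP)\PP)/S
          [4,5] "map" : S
      [5,6] "that" : NP
    [6,7] "read" : (S/(S\NP))\S
  [7,8] "heard" : S\NP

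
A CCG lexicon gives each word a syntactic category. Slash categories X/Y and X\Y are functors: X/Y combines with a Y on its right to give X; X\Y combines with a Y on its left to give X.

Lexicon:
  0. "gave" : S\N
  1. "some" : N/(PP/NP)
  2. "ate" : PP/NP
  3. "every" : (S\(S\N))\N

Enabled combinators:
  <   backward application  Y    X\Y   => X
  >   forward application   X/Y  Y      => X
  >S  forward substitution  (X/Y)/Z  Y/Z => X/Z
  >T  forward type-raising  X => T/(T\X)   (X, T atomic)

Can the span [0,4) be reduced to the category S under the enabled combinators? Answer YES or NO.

YES

[0,4] S   <
  [0,1] "gave" : S\N
  [1,4] S\(S\N)   <
    [1,3] N   >
      [1,2] "some" : N/(PP/NP)
      [2,3] "ate" : PP/NP
    [3,4] "every" : (S\(S\N))\N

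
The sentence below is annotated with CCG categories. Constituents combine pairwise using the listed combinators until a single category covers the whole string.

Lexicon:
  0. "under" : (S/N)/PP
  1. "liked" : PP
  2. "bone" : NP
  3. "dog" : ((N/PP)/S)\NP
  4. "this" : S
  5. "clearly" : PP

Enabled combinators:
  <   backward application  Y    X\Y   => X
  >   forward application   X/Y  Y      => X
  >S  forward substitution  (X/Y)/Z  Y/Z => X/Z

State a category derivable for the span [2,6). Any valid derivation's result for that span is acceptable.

[0,6] S   >
  [0,2] S/N   >
    [0,1] "under" : (S/N)/PP
    [1,2] "liked" : PP
  [2,6] N   >
    [2,5] N/PP   >
      [2,4] (N/PP)/S   <
        [2,3] "bone" : NP
        [3,4] "dog" : ((N/PP)/S)\NP
      [4,5] "this" : S
    [5,6] "clearly" : PP

N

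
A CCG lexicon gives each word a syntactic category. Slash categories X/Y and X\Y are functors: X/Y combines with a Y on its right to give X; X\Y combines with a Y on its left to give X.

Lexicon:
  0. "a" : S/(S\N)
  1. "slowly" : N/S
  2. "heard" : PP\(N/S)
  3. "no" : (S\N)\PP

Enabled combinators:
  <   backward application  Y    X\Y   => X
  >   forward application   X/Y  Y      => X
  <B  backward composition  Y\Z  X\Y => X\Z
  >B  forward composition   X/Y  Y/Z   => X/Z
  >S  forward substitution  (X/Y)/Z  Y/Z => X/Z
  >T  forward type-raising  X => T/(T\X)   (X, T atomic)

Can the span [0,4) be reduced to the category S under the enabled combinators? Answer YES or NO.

[0,4] S   >
  [0,1] "a" : S/(S\N)
  [1,4] S\N   <
    [1,3] PP   <
      [1,2] "slowly" : N/S
      [2,3] "heard" : PP\(N/S)
    [3,4] "no" : (S\N)\PP

YES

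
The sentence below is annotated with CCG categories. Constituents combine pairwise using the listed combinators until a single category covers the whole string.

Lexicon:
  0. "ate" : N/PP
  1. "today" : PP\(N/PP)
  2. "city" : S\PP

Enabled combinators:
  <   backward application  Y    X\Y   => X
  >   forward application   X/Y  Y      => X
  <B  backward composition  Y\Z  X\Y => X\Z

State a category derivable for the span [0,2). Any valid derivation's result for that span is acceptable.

[0,3] S   <
  [0,2] PP   <
    [0,1] "ate" : N/PP
    [1,2] "today" : PP\(N/PP)
  [2,3] "city" : S\PP

PP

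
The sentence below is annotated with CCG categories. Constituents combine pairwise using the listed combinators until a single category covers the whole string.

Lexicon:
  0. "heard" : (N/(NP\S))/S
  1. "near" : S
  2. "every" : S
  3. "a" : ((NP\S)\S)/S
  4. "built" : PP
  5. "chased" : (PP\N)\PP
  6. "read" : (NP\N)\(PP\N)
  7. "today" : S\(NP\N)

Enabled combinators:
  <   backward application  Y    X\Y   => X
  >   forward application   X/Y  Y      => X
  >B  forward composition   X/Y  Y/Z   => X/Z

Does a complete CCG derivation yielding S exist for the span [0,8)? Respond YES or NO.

NO

(N/(NP\S))/S S S ((NP\S)\S)/S PP (PP\N)\PP (NP\N)\(PP\N) S\(NP\N)
CKY chart[0,8] = {N}; S ∉ chart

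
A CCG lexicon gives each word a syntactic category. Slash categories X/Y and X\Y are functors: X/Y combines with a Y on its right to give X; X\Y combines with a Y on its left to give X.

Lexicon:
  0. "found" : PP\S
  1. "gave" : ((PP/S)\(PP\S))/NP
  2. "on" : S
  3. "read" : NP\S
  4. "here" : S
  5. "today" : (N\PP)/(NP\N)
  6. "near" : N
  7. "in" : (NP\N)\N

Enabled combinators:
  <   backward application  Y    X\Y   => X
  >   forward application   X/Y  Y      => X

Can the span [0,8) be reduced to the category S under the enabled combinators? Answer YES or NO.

PP\S ((PP/S)\(PP\S))/NP S NP\S S (N\PP)/(NP\N) N (NP\N)\N
CKY chart[0,8] = {N}; S ∉ chart

NO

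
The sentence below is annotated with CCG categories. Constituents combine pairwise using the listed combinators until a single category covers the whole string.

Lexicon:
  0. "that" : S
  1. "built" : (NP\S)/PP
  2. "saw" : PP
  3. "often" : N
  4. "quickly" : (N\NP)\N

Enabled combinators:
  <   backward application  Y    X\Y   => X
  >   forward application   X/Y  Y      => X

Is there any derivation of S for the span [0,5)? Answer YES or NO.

NO

S (NP\S)/PP PP N (N\NP)\N
CKY chart[0,5] = {N}; S ∉ chart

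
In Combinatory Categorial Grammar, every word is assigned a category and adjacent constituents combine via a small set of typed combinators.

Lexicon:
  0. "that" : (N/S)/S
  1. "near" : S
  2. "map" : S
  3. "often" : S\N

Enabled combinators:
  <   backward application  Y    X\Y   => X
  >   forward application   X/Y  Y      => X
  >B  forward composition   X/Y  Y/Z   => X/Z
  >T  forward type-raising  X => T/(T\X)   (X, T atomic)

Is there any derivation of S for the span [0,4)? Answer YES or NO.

YES

[0,4] S   <
  [0,3] N   >
    [0,2] N/S   >
      [0,1] "that" : (N/S)/S
      [1,2] "near" : S
    [2,3] "map" : S
  [3,4] "often" : S\N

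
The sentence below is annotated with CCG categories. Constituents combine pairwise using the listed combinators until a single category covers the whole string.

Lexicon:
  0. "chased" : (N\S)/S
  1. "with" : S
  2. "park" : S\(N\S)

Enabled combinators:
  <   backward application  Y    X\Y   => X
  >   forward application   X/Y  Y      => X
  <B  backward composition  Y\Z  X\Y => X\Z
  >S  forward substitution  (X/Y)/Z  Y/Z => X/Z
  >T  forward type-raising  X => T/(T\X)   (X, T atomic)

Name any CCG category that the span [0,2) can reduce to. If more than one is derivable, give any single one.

N\S

[0,3] S   <
  [0,2] N\S   >
    [0,1] "chased" : (N\S)/S
    [1,2] "with" : S
  [2,3] "park" : S\(N\S)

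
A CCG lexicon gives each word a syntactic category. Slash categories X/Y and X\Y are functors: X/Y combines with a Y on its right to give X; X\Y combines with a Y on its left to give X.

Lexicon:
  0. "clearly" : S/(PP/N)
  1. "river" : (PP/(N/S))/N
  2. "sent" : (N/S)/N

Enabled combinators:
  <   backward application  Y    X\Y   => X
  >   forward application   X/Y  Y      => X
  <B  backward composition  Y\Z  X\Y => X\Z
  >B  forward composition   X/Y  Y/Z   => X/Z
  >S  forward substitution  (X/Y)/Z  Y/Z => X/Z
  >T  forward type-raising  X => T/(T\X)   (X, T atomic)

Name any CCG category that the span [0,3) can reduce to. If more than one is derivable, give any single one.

S

[0,3] S   >
  [0,1] "clearly" : S/(PP/N)
  [1,3] PP/N   >S
    [1,2] "river" : (PP/(N/S))/N
    [2,3] "sent" : (N/S)/N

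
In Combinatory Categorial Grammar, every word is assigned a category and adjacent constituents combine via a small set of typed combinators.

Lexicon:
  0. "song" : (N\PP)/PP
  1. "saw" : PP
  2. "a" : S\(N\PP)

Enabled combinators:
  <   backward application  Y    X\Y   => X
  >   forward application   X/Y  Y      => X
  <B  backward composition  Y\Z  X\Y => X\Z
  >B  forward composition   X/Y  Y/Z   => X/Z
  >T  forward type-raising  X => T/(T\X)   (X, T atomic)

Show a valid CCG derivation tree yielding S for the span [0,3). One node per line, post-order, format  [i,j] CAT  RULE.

[0,1] (N\PP)/PP  lex  "song"
[1,2] PP  lex  "saw"
[0,2] N\PP  >  k=1
[2,3] S\(N\PP)  lex  "a"
[0,3] S  <  k=2

[0,3] S   <
  [0,2] N\PP   >
    [0,1] "song" : (N\PP)/PP
    [1,2] "saw" : PP
  [2,3] "a" : S\(N\PP)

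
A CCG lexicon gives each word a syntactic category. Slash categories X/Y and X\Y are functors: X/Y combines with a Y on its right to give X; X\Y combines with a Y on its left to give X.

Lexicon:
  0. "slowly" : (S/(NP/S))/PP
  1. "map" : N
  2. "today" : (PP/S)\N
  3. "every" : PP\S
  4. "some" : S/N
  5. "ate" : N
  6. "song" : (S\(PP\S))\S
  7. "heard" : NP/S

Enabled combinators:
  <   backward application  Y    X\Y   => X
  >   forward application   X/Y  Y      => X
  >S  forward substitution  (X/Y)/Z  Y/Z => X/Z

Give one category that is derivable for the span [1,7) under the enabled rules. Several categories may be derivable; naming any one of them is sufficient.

PP

[0,8] S   >
  [0,7] S/(NP/S)   >
    [0,1] "slowly" : (S/(NP/S))/PP
    [1,7] PP   >
      [1,3] PP/S   <
        [1,2] "map" : N
        [2,3] "today" : (PP/S)\N
      [3,7] S   <
        [3,4] "every" : PP\S
        [4,7] S\(PP\S)   <
          [4,6] S   >
            [4,5] "some" : S/N
            [5,6] "ate" : N
          [6,7] "song" : (S\(PP\S))\S
  [7,8] "heard" : NP/S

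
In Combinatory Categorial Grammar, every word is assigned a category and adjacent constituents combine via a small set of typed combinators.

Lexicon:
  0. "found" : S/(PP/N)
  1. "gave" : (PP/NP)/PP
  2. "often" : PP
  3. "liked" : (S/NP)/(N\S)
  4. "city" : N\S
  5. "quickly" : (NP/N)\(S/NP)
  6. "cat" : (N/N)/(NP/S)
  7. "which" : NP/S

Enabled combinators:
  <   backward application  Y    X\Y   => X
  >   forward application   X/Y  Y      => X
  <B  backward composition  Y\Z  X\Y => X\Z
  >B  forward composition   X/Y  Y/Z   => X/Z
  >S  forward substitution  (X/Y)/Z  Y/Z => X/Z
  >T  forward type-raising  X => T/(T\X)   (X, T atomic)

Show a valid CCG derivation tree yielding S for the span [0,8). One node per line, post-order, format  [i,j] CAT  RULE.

[0,8] S   >
  [0,1] "found" : S/(PP/N)
  [1,8] PP/N   >B
    [1,6] PP/N   >B
      [1,3] PP/NP   >
        [1,2] "gave" : (PP/NP)/PP
        [2,3] "often" : PP
      [3,6] NP/N   <
        [3,5] S/NP   >
          [3,4] "liked" : (S/NP)/(N\S)
          [4,5] "city" : N\S
        [5,6] "quickly" : (NP/N)\(S/NP)
    [6,8] N/N   >
      [6,7] "cat" : (N/N)/(NP/S)
      [7,8] "which" : NP/S

[0,1] S/(PP/N)  lex  "found"
[1,2] (PP/NP)/PP  lex  "gave"
[2,3] PP  lex  "often"
[1,3] PP/NP  >  k=2
[3,4] (S/NP)/(N\S)  lex  "liked"
[4,5] N\S  lex  "city"
[3,5] S/NP  >  k=4
[5,6] (NP/N)\(S/NP)  lex  "quickly"
[3,6] NP/N  <  k=5
[1,6] PP/N  >B  k=3
[6,7] (N/N)/(NP/S)  lex  "cat"
[7,8] NP/S  lex  "which"
[6,8] N/N  >  k=7
[1,8] PP/N  >B  k=6
[0,8] S  >  k=1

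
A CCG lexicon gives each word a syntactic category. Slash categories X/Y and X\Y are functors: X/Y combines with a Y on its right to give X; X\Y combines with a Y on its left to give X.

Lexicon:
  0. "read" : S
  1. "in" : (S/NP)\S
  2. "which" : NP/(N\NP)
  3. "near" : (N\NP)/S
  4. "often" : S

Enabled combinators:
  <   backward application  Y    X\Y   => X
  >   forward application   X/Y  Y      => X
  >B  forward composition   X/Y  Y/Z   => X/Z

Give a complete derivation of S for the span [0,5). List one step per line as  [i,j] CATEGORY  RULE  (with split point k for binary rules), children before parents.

[0,5] S   >
  [0,2] S/NP   <
    [0,1] "read" : S
    [1,2] "in" : (S/NP)\S
  [2,5] NP   >
    [2,4] NP/S   >B
      [2,3] "which" : NP/(N\NP)
      [3,4] "near" : (N\NP)/S
    [4,5] "often" : S

[0,1] S  lex  "read"
[1,2] (S/NP)\S  lex  "in"
[0,2] S/NP  <  k=1
[2,3] NP/(N\NP)  lex  "which"
[3,4] (N\NP)/S  lex  "near"
[2,4] NP/S  >B  k=3
[4,5] S  lex  "often"
[2,5] NP  >  k=4
[0,5] S  >  k=2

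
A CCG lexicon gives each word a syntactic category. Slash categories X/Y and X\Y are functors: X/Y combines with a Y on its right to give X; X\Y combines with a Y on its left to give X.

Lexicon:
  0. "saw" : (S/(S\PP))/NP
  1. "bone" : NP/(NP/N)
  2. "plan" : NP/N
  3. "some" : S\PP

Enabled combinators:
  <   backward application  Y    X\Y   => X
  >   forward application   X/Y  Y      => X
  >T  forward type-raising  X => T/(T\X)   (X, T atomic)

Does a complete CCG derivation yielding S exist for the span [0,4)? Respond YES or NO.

YES

[0,4] S   >
  [0,3] S/(S\PP)   >
    [0,1] "saw" : (S/(S\PP))/NP
    [1,3] NP   >
      [1,2] "bone" : NP/(NP/N)
      [2,3] "plan" : NP/N
  [3,4] "some" : S\PP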